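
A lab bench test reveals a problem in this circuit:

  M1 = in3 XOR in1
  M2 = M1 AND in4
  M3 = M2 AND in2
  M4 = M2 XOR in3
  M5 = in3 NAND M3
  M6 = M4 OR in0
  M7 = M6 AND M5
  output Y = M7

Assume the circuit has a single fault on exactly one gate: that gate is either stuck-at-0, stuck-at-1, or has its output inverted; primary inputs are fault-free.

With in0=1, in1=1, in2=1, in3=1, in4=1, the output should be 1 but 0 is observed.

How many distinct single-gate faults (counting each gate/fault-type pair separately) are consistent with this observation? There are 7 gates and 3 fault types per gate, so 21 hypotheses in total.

Fault-free: M1=0, M2=0, M3=0, M4=1, M5=1, M6=1, M7=1 → 1. Observed 0.
  M1: stuck-at-1, inverted output ✓; others ✗
  M2: stuck-at-1, inverted output ✓; others ✗
  M3: stuck-at-1, inverted output ✓; others ✗
  M4: none of the 3 fault types match ✗
  M5: stuck-at-0, inverted output ✓; others ✗
  M6: stuck-at-0, inverted output ✓; others ✗
  M7: stuck-at-0, inverted output ✓; others ✗
Consistent faults: {M1 stuck-at-1, M1 inverted output, M2 stuck-at-1, M2 inverted output, M3 stuck-at-1, M3 inverted output, M5 stuck-at-0, M5 inverted output, M6 stuck-at-0, M6 inverted output, M7 stuck-at-0, M7 inverted output} — 12 in all.

12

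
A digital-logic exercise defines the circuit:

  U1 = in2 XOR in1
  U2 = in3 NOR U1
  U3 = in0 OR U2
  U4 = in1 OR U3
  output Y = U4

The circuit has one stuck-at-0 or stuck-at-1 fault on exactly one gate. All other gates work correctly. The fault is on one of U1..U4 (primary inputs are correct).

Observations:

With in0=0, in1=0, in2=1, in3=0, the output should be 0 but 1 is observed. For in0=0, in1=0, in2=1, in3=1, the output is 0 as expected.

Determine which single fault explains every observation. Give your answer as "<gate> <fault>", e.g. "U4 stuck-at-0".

U1 stuck-at-0

Fault-free values for test 1 (in0=0, in1=0, in2=1, in3=0): U1=1, U2=0, U3=0, U4=0, giving Y=0. Observed 1.
Test 1: faults giving observed 1 are {U1 stuck-at-0, U2 stuck-at-1, U3 stuck-at-1, U4 stuck-at-1}.
Test 2 (in0=0, in1=0, in2=1, in3=1): fault-free U1=1, U2=0, U3=0, U4=0 → 0; observed 0. Eliminates U2 stuck-at-1, U3 stuck-at-1, U4 stuck-at-1.
Only U1 stuck-at-0 is consistent with every test.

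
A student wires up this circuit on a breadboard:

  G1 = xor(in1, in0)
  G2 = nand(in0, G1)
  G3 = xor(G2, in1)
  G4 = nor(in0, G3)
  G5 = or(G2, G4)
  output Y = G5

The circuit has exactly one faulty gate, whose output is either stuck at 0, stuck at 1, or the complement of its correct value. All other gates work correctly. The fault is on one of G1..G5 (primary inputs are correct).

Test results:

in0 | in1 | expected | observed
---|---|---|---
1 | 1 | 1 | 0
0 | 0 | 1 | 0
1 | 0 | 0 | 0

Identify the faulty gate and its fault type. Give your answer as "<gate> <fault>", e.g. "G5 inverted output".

Fault-free values for test 1 (in0=1, in1=1): G1=0, G2=1, G3=0, G4=0, G5=1, giving Y=1. Observed 0.
Test 1: faults giving observed 0 are {G1 stuck-at-1, G1 inverted output, G2 stuck-at-0, G2 inverted output, G5 stuck-at-0, G5 inverted output}.
Test 2 (in0=0, in1=0): fault-free G1=0, G2=1, G3=1, G4=0, G5=1 → 1; observed 0. Eliminates G1 stuck-at-1, G1 inverted output, G2 stuck-at-0, G2 inverted output.
Test 3 (in0=1, in1=0): fault-free G1=1, G2=0, G3=0, G4=0, G5=0 → 0; observed 0. Eliminates G5 inverted output.
Only G5 stuck-at-0 is consistent with every test.

G5 stuck-at-0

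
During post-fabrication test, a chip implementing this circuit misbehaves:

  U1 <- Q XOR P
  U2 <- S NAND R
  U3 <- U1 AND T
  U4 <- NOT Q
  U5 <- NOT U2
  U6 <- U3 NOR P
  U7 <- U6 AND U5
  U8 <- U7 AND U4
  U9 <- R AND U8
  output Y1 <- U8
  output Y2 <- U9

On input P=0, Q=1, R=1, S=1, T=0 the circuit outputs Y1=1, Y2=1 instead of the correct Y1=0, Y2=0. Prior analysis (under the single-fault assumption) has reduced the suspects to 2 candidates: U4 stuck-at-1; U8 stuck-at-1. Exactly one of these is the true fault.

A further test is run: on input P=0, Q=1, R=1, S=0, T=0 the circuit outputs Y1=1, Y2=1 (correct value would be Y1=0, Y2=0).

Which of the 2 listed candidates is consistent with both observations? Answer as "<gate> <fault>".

Evaluate each candidate on input P=0, Q=1, R=1, S=0, T=0:
  U4 stuck-at-1: U1=1, U2=1, U3=0, U4=1 [stuck-at-1], U5=0, U6=1, U7=0, U8=0, U9=0 → Y1=0, Y2=0 — eliminated
  U8 stuck-at-1: U1=1, U2=1, U3=0, U4=0, U5=0, U6=1, U7=0, U8=1 [stuck-at-1], U9=1 → Y1=1, Y2=1 — matches
Only U8 stuck-at-1 reproduces the observed Y1=1, Y2=1.

U8 stuck-at-1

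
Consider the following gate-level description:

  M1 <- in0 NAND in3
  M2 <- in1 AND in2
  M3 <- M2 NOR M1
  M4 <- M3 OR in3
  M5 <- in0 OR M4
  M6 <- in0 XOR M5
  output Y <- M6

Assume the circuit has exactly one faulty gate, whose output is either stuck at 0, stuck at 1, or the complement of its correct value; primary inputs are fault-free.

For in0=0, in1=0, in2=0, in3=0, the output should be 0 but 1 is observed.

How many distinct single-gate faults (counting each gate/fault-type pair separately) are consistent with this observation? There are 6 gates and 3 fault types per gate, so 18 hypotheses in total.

10

Fault-free: M1=1, M2=0, M3=0, M4=0, M5=0, M6=0 → 0. Observed 1.
  M1: stuck-at-0, inverted output ✓; others ✗
  M2: none of the 3 fault types match ✗
  M3: stuck-at-1, inverted output ✓; others ✗
  M4: stuck-at-1, inverted output ✓; others ✗
  M5: stuck-at-1, inverted output ✓; others ✗
  M6: stuck-at-1, inverted output ✓; others ✗
Consistent faults: {M1 stuck-at-0, M1 inverted output, M3 stuck-at-1, M3 inverted output, M4 stuck-at-1, M4 inverted output, M5 stuck-at-1, M5 inverted output, M6 stuck-at-1, M6 inverted output} — 10 in all.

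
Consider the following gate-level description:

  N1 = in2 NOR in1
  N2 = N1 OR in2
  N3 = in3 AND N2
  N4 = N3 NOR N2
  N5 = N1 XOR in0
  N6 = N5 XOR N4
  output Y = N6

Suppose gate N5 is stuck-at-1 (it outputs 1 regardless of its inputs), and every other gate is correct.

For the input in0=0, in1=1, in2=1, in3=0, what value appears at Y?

1

Propagate with N5 forced: N1=0, N2=1, N3=0, N4=0, N5=1 [stuck-at-1], N6=1.
So Y = 1. (Without the fault it would be 0.)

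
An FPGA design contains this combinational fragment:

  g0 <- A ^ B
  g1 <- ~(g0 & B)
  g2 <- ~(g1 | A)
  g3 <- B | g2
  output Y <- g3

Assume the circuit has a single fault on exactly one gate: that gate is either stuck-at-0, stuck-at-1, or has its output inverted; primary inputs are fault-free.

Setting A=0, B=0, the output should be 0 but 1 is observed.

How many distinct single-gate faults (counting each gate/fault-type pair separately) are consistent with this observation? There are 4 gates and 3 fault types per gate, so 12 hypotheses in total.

6

Fault-free: g0=0, g1=1, g2=0, g3=0 → 0. Observed 1.
  g0 stuck-at-0: output 0 ✗
  g0 stuck-at-1: output 0 ✗
  g0 inverted output: output 0 ✗
  g1 stuck-at-0: output 1 ✓
  g1 stuck-at-1: output 0 ✗
  g1 inverted output: output 1 ✓
  g2 stuck-at-0: output 0 ✗
  g2 stuck-at-1: output 1 ✓
  g2 inverted output: output 1 ✓
  g3 stuck-at-0: output 0 ✗
  g3 stuck-at-1: output 1 ✓
  g3 inverted output: output 1 ✓
Consistent faults: {g1 stuck-at-0, g1 inverted output, g2 stuck-at-1, g2 inverted output, g3 stuck-at-1, g3 inverted output} — 6 in all.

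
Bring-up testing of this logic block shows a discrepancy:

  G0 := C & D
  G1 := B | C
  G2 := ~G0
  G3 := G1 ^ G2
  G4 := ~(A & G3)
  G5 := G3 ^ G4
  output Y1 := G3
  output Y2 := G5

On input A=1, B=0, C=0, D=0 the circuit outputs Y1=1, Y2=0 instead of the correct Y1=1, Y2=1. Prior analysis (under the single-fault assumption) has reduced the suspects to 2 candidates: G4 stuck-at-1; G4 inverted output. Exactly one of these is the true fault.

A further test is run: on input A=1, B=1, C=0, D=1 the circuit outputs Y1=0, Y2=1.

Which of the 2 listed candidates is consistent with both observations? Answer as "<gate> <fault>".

G4 stuck-at-1

Evaluate each candidate on input A=1, B=1, C=0, D=1:
  G4 stuck-at-1: G0=0, G1=1, G2=1, G3=0, G4=1 [stuck-at-1], G5=1 → Y1=0, Y2=1 — matches
  G4 inverted output: G0=0, G1=1, G2=1, G3=0, G4=0 [inverted output], G5=0 → Y1=0, Y2=0 — eliminated
Only G4 stuck-at-1 reproduces the observed Y1=0, Y2=1.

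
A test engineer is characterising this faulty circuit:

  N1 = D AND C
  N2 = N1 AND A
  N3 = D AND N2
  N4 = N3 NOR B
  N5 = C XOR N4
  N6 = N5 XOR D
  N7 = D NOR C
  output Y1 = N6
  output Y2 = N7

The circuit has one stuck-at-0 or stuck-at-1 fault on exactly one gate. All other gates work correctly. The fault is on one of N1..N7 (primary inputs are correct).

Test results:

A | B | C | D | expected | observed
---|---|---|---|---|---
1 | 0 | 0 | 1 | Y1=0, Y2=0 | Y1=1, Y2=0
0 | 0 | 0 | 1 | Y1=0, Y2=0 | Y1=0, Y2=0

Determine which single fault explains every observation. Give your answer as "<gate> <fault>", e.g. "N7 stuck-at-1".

N1 stuck-at-1

Fault-free values for test 1 (A=1, B=0, C=0, D=1): N1=0, N2=0, N3=0, N4=1, N5=1, N6=0, N7=0, giving Y1=0, Y2=0. Observed Y1=1, Y2=0.
Test 1: faults giving observed Y1=1, Y2=0 are {N1 stuck-at-1, N2 stuck-at-1, N3 stuck-at-1, N4 stuck-at-0, N5 stuck-at-0, N6 stuck-at-1}.
Test 2 (A=0, B=0, C=0, D=1): fault-free N1=0, N2=0, N3=0, N4=1, N5=1, N6=0, N7=0 → Y1=0, Y2=0; observed Y1=0, Y2=0. Eliminates N2 stuck-at-1, N3 stuck-at-1, N4 stuck-at-0, N5 stuck-at-0, N6 stuck-at-1.
Only N1 stuck-at-1 is consistent with every test.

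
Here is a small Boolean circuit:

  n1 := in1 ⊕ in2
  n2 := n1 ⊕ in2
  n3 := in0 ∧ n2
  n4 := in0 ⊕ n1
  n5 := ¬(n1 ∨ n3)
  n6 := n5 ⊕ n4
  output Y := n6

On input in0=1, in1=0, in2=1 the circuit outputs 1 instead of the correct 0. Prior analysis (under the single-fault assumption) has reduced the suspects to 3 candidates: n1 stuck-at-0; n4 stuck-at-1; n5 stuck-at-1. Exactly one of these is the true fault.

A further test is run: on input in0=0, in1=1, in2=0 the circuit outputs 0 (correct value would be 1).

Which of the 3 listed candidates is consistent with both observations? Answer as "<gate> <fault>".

n5 stuck-at-1

Evaluate each candidate on input in0=0, in1=1, in2=0:
  n1 stuck-at-0: n1=0 [stuck-at-0], n2=0, n3=0, n4=0, n5=1, n6=1 → 1 — eliminated
  n4 stuck-at-1: n1=1, n2=1, n3=0, n4=1 [stuck-at-1], n5=0, n6=1 → 1 — eliminated
  n5 stuck-at-1: n1=1, n2=1, n3=0, n4=1, n5=1 [stuck-at-1], n6=0 → 0 — matches
Only n5 stuck-at-1 reproduces the observed 0.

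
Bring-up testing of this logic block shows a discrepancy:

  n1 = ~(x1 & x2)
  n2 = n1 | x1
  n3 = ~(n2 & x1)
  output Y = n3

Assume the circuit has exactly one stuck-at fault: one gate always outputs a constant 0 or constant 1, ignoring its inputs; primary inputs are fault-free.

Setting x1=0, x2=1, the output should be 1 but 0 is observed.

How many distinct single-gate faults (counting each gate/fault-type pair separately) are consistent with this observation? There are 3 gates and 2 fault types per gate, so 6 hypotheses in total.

1

Fault-free: n1=1, n2=1, n3=1 → 1. Observed 0.
  n1 stuck-at-0: output 1 ✗
  n1 stuck-at-1: output 1 ✗
  n2 stuck-at-0: output 1 ✗
  n2 stuck-at-1: output 1 ✗
  n3 stuck-at-0: output 0 ✓
  n3 stuck-at-1: output 1 ✗
Consistent faults: {n3 stuck-at-0} — 1 in all.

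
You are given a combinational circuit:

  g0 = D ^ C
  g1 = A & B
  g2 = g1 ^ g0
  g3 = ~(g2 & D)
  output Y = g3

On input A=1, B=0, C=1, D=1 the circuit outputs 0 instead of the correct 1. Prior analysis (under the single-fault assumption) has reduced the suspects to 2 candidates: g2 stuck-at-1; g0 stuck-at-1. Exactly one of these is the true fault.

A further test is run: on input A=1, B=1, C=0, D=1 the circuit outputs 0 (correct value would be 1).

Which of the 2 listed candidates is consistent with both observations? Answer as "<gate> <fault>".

g2 stuck-at-1

Evaluate each candidate on input A=1, B=1, C=0, D=1:
  g2 stuck-at-1: g0=1, g1=1, g2=1 [stuck-at-1], g3=0 → 0 — matches
  g0 stuck-at-1: g0=1 [stuck-at-1], g1=1, g2=0, g3=1 → 1 — eliminated
Only g2 stuck-at-1 reproduces the observed 0.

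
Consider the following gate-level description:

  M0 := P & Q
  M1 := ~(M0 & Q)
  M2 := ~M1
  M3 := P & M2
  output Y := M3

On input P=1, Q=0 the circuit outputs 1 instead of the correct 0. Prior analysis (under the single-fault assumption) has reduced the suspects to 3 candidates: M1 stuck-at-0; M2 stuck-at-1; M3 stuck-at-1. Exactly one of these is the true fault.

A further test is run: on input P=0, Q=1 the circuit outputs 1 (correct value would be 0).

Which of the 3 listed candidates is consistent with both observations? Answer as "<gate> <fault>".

Evaluate each candidate on input P=0, Q=1:
  M1 stuck-at-0: M0=0, M1=0 [stuck-at-0], M2=1, M3=0 → 0 — eliminated
  M2 stuck-at-1: M0=0, M1=1, M2=1 [stuck-at-1], M3=0 → 0 — eliminated
  M3 stuck-at-1: M0=0, M1=1, M2=0, M3=1 [stuck-at-1] → 1 — matches
Only M3 stuck-at-1 reproduces the observed 1.

M3 stuck-at-1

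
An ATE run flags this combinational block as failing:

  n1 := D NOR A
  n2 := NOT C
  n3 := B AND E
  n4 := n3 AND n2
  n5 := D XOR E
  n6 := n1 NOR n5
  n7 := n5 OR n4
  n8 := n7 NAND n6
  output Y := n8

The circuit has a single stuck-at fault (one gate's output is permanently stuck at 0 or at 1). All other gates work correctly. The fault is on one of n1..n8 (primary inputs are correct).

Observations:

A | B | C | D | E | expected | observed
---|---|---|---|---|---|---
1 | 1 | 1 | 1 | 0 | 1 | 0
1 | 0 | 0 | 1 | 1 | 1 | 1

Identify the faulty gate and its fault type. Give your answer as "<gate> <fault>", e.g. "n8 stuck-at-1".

n6 stuck-at-1

Fault-free values for test 1 (A=1, B=1, C=1, D=1, E=0): n1=0, n2=0, n3=0, n4=0, n5=1, n6=0, n7=1, n8=1, giving Y=1. Observed 0.
Test 1: faults giving observed 0 are {n6 stuck-at-1, n8 stuck-at-0}.
Test 2 (A=1, B=0, C=0, D=1, E=1): fault-free n1=0, n2=1, n3=0, n4=0, n5=0, n6=1, n7=0, n8=1 → 1; observed 1. Eliminates n8 stuck-at-0.
Only n6 stuck-at-1 is consistent with every test.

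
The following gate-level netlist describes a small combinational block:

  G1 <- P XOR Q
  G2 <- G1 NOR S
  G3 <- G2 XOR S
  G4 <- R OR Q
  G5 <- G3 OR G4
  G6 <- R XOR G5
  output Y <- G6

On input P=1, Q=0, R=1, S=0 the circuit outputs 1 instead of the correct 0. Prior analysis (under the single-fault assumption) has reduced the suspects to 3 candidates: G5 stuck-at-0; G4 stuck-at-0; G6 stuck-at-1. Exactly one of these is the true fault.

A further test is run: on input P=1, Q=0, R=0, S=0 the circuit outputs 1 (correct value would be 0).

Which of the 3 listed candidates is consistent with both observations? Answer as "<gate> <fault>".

G6 stuck-at-1

Evaluate each candidate on input P=1, Q=0, R=0, S=0:
  G5 stuck-at-0: G1=1, G2=0, G3=0, G4=0, G5=0 [stuck-at-0], G6=0 → 0 — eliminated
  G4 stuck-at-0: G1=1, G2=0, G3=0, G4=0 [stuck-at-0], G5=0, G6=0 → 0 — eliminated
  G6 stuck-at-1: G1=1, G2=0, G3=0, G4=0, G5=0, G6=1 [stuck-at-1] → 1 — matches
Only G6 stuck-at-1 reproduces the observed 1.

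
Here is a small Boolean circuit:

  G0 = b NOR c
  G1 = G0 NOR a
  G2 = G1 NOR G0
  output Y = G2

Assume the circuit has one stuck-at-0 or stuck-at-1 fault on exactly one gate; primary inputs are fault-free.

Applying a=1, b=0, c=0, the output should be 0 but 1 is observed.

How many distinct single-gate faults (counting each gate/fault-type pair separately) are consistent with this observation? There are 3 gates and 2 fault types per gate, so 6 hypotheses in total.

Fault-free: G0=1, G1=0, G2=0 → 0. Observed 1.
  G0 stuck-at-0: output 1 ✓
  G0 stuck-at-1: output 0 ✗
  G1 stuck-at-0: output 0 ✗
  G1 stuck-at-1: output 0 ✗
  G2 stuck-at-0: output 0 ✗
  G2 stuck-at-1: output 1 ✓
Consistent faults: {G0 stuck-at-0, G2 stuck-at-1} — 2 in all.

2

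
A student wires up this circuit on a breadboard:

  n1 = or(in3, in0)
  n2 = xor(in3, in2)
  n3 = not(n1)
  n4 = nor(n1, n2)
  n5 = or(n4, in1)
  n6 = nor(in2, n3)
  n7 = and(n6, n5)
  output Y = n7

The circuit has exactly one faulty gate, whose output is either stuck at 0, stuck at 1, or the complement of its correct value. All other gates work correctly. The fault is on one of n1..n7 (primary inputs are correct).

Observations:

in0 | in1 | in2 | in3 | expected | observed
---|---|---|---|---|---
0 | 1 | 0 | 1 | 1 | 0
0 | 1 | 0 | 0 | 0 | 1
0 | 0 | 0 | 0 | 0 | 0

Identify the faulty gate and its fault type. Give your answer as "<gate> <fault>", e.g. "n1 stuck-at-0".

Fault-free values for test 1 (in0=0, in1=1, in2=0, in3=1): n1=1, n2=1, n3=0, n4=0, n5=1, n6=1, n7=1, giving Y=1. Observed 0.
Test 1: faults giving observed 0 are {n1 stuck-at-0, n1 inverted output, n3 stuck-at-1, n3 inverted output, n5 stuck-at-0, n5 inverted output, n6 stuck-at-0, n6 inverted output, n7 stuck-at-0, n7 inverted output}.
Test 2 (in0=0, in1=1, in2=0, in3=0): fault-free n1=0, n2=0, n3=1, n4=1, n5=1, n6=0, n7=0 → 0; observed 1. Eliminates n1 stuck-at-0, n3 stuck-at-1, n5 stuck-at-0, n5 inverted output, n6 stuck-at-0, n7 stuck-at-0.
Test 3 (in0=0, in1=0, in2=0, in3=0): fault-free n1=0, n2=0, n3=1, n4=1, n5=1, n6=0, n7=0 → 0; observed 0. Eliminates n3 inverted output, n6 inverted output, n7 inverted output.
Only n1 inverted output is consistent with every test.

n1 inverted output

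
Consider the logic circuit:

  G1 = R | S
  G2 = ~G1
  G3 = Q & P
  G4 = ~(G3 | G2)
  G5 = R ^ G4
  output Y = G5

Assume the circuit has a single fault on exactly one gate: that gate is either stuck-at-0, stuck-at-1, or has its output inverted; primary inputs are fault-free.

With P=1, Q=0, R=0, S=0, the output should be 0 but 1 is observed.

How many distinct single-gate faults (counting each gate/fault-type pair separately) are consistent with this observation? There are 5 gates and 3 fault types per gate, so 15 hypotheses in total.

8

Fault-free: G1=0, G2=1, G3=0, G4=0, G5=0 → 0. Observed 1.
  G1: stuck-at-1, inverted output ✓; others ✗
  G2: stuck-at-0, inverted output ✓; others ✗
  G3: none of the 3 fault types match ✗
  G4: stuck-at-1, inverted output ✓; others ✗
  G5: stuck-at-1, inverted output ✓; others ✗
Consistent faults: {G1 stuck-at-1, G1 inverted output, G2 stuck-at-0, G2 inverted output, G4 stuck-at-1, G4 inverted output, G5 stuck-at-1, G5 inverted output} — 8 in all.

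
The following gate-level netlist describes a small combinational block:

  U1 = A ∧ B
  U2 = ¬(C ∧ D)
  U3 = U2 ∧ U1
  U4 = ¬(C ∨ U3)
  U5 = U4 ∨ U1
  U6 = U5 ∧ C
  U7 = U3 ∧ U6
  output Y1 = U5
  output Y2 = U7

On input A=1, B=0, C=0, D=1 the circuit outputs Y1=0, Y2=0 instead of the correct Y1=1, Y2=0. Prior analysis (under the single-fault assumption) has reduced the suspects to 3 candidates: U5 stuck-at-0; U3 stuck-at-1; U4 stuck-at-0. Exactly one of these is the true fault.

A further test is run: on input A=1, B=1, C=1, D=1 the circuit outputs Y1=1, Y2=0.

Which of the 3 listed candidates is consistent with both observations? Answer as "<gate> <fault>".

Evaluate each candidate on input A=1, B=1, C=1, D=1:
  U5 stuck-at-0: U1=1, U2=0, U3=0, U4=0, U5=0 [stuck-at-0], U6=0, U7=0 → Y1=0, Y2=0 — eliminated
  U3 stuck-at-1: U1=1, U2=0, U3=1 [stuck-at-1], U4=0, U5=1, U6=1, U7=1 → Y1=1, Y2=1 — eliminated
  U4 stuck-at-0: U1=1, U2=0, U3=0, U4=0 [stuck-at-0], U5=1, U6=1, U7=0 → Y1=1, Y2=0 — matches
Only U4 stuck-at-0 reproduces the observed Y1=1, Y2=0.

U4 stuck-at-0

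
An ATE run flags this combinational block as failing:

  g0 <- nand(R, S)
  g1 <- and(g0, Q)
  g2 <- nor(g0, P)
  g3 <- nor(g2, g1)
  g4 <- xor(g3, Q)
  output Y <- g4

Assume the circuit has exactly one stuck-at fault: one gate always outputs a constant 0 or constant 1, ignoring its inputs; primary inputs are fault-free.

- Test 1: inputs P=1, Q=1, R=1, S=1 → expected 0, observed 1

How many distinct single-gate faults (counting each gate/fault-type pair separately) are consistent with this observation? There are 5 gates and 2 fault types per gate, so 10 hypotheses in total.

Fault-free: g0=0, g1=0, g2=0, g3=1, g4=0 → 0. Observed 1.
  g0 stuck-at-0: output 0 ✗
  g0 stuck-at-1: output 1 ✓
  g1 stuck-at-0: output 0 ✗
  g1 stuck-at-1: output 1 ✓
  g2 stuck-at-0: output 0 ✗
  g2 stuck-at-1: output 1 ✓
  g3 stuck-at-0: output 1 ✓
  g3 stuck-at-1: output 0 ✗
  g4 stuck-at-0: output 0 ✗
  g4 stuck-at-1: output 1 ✓
Consistent faults: {g0 stuck-at-1, g1 stuck-at-1, g2 stuck-at-1, g3 stuck-at-0, g4 stuck-at-1} — 5 in all.

5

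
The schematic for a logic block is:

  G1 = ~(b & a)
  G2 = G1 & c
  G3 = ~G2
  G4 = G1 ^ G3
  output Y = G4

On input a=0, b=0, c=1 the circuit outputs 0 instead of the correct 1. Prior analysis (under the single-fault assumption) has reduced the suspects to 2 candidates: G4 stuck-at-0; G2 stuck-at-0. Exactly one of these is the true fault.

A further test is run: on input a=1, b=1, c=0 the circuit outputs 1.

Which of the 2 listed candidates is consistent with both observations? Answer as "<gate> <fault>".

Evaluate each candidate on input a=1, b=1, c=0:
  G4 stuck-at-0: G1=0, G2=0, G3=1, G4=0 [stuck-at-0] → 0 — eliminated
  G2 stuck-at-0: G1=0, G2=0 [stuck-at-0], G3=1, G4=1 → 1 — matches
Only G2 stuck-at-0 reproduces the observed 1.

G2 stuck-at-0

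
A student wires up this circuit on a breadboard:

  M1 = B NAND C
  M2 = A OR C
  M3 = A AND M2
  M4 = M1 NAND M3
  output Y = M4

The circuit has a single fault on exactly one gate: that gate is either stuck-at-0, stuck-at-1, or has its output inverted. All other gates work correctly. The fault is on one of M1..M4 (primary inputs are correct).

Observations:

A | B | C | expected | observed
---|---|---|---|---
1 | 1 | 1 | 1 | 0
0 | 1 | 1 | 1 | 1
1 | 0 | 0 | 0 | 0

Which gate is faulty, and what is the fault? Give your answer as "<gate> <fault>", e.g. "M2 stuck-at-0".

M1 stuck-at-1

Fault-free values for test 1 (A=1, B=1, C=1): M1=0, M2=1, M3=1, M4=1, giving Y=1. Observed 0.
Test 1: faults giving observed 0 are {M1 stuck-at-1, M1 inverted output, M4 stuck-at-0, M4 inverted output}.
Test 2 (A=0, B=1, C=1): fault-free M1=0, M2=1, M3=0, M4=1 → 1; observed 1. Eliminates M4 stuck-at-0, M4 inverted output.
Test 3 (A=1, B=0, C=0): fault-free M1=1, M2=1, M3=1, M4=0 → 0; observed 0. Eliminates M1 inverted output.
Only M1 stuck-at-1 is consistent with every test.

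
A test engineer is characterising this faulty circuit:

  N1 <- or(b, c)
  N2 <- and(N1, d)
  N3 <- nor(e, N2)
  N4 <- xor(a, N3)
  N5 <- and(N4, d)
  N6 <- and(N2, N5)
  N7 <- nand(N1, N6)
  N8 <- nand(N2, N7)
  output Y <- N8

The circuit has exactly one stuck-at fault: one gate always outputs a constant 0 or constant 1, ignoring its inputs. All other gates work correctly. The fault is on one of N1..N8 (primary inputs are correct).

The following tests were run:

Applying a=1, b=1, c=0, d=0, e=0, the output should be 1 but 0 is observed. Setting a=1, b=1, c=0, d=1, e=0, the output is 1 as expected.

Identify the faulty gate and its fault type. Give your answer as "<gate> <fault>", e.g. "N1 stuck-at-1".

N2 stuck-at-1

Fault-free values for test 1 (a=1, b=1, c=0, d=0, e=0): N1=1, N2=0, N3=1, N4=0, N5=0, N6=0, N7=1, N8=1, giving Y=1. Observed 0.
Test 1: faults giving observed 0 are {N2 stuck-at-1, N8 stuck-at-0}.
Test 2 (a=1, b=1, c=0, d=1, e=0): fault-free N1=1, N2=1, N3=0, N4=1, N5=1, N6=1, N7=0, N8=1 → 1; observed 1. Eliminates N8 stuck-at-0.
Only N2 stuck-at-1 is consistent with every test.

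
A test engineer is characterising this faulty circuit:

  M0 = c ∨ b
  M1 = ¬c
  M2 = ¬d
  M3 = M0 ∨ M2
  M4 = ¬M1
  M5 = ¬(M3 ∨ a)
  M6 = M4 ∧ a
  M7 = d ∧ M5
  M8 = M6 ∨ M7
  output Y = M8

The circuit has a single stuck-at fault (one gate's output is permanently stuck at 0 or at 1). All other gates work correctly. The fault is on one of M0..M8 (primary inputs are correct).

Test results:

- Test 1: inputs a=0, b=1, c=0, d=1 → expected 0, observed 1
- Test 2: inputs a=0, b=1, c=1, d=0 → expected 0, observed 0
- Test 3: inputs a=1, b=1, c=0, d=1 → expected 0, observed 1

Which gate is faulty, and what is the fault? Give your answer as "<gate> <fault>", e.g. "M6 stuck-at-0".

M5 stuck-at-1

Fault-free values for test 1 (a=0, b=1, c=0, d=1): M0=1, M1=1, M2=0, M3=1, M4=0, M5=0, M6=0, M7=0, M8=0, giving Y=0. Observed 1.
Test 1: faults giving observed 1 are {M0 stuck-at-0, M3 stuck-at-0, M5 stuck-at-1, M6 stuck-at-1, M7 stuck-at-1, M8 stuck-at-1}.
Test 2 (a=0, b=1, c=1, d=0): fault-free M0=1, M1=0, M2=1, M3=1, M4=1, M5=0, M6=0, M7=0, M8=0 → 0; observed 0. Eliminates M6 stuck-at-1, M7 stuck-at-1, M8 stuck-at-1.
Test 3 (a=1, b=1, c=0, d=1): fault-free M0=1, M1=1, M2=0, M3=1, M4=0, M5=0, M6=0, M7=0, M8=0 → 0; observed 1. Eliminates M0 stuck-at-0, M3 stuck-at-0.
Only M5 stuck-at-1 is consistent with every test.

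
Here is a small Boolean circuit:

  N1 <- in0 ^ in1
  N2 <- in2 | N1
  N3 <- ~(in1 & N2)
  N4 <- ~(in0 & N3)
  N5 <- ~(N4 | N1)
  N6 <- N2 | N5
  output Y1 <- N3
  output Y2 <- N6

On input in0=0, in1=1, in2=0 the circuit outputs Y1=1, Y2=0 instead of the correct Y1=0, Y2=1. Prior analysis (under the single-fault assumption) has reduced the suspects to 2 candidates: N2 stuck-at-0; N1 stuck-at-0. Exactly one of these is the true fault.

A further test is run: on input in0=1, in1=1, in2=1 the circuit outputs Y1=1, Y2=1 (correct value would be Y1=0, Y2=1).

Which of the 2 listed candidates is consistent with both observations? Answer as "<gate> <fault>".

Evaluate each candidate on input in0=1, in1=1, in2=1:
  N2 stuck-at-0: N1=0, N2=0 [stuck-at-0], N3=1, N4=0, N5=1, N6=1 → Y1=1, Y2=1 — matches
  N1 stuck-at-0: N1=0 [stuck-at-0], N2=1, N3=0, N4=1, N5=0, N6=1 → Y1=0, Y2=1 — eliminated
Only N2 stuck-at-0 reproduces the observed Y1=1, Y2=1.

N2 stuck-at-0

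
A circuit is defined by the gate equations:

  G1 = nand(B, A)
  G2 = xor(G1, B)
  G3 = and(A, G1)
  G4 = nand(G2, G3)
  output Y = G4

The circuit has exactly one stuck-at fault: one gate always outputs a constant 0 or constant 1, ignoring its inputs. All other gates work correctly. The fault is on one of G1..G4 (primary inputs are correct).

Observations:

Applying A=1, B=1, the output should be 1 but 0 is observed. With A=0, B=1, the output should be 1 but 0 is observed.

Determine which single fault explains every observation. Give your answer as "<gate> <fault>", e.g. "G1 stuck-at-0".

G4 stuck-at-0

Fault-free values for test 1 (A=1, B=1): G1=0, G2=1, G3=0, G4=1, giving Y=1. Observed 0.
Test 1: faults giving observed 0 are {G3 stuck-at-1, G4 stuck-at-0}.
Test 2 (A=0, B=1): fault-free G1=1, G2=0, G3=0, G4=1 → 1; observed 0. Eliminates G3 stuck-at-1.
Only G4 stuck-at-0 is consistent with every test.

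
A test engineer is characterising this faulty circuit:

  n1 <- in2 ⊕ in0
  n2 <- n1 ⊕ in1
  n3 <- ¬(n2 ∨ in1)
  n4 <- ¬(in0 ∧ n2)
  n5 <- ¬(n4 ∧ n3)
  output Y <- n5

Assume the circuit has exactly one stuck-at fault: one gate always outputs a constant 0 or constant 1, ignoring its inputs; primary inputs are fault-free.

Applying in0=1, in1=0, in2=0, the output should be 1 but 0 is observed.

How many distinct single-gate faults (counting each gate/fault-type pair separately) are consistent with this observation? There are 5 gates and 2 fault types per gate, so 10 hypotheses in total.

3

Fault-free: n1=1, n2=1, n3=0, n4=0, n5=1 → 1. Observed 0.
  n1 stuck-at-0: output 0 ✓
  n1 stuck-at-1: output 1 ✗
  n2 stuck-at-0: output 0 ✓
  n2 stuck-at-1: output 1 ✗
  n3 stuck-at-0: output 1 ✗
  n3 stuck-at-1: output 1 ✗
  n4 stuck-at-0: output 1 ✗
  n4 stuck-at-1: output 1 ✗
  n5 stuck-at-0: output 0 ✓
  n5 stuck-at-1: output 1 ✗
Consistent faults: {n1 stuck-at-0, n2 stuck-at-0, n5 stuck-at-0} — 3 in all.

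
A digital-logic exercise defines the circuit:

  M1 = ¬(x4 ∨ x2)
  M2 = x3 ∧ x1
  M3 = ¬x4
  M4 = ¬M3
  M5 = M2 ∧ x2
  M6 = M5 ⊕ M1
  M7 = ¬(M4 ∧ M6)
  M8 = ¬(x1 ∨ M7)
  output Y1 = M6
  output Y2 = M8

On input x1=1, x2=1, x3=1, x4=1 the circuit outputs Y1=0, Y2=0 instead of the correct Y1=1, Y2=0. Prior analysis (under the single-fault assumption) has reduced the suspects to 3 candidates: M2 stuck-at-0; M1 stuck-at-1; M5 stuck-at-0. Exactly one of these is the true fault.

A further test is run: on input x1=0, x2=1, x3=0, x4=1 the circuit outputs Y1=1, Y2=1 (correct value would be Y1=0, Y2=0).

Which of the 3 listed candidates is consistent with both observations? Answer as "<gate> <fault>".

Evaluate each candidate on input x1=0, x2=1, x3=0, x4=1:
  M2 stuck-at-0: M1=0, M2=0 [stuck-at-0], M3=0, M4=1, M5=0, M6=0, M7=1, M8=0 → Y1=0, Y2=0 — eliminated
  M1 stuck-at-1: M1=1 [stuck-at-1], M2=0, M3=0, M4=1, M5=0, M6=1, M7=0, M8=1 → Y1=1, Y2=1 — matches
  M5 stuck-at-0: M1=0, M2=0, M3=0, M4=1, M5=0 [stuck-at-0], M6=0, M7=1, M8=0 → Y1=0, Y2=0 — eliminated
Only M1 stuck-at-1 reproduces the observed Y1=1, Y2=1.

M1 stuck-at-1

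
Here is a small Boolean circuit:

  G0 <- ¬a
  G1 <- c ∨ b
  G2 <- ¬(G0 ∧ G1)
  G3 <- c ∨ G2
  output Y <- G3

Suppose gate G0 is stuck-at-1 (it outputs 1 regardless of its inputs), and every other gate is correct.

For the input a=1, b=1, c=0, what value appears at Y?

Propagate with G0 forced: G0=1 [stuck-at-1], G1=1, G2=0, G3=0.
So Y = 0. (Without the fault it would be 1.)

0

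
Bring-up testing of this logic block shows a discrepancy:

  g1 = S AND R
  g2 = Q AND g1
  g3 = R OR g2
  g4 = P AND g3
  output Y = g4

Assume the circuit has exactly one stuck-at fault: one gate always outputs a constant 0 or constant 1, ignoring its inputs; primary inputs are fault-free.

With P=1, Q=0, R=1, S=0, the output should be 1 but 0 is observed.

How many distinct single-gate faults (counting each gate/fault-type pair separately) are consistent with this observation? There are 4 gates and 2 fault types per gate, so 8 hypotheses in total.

2

Fault-free: g1=0, g2=0, g3=1, g4=1 → 1. Observed 0.
  g1 stuck-at-0: output 1 ✗
  g1 stuck-at-1: output 1 ✗
  g2 stuck-at-0: output 1 ✗
  g2 stuck-at-1: output 1 ✗
  g3 stuck-at-0: output 0 ✓
  g3 stuck-at-1: output 1 ✗
  g4 stuck-at-0: output 0 ✓
  g4 stuck-at-1: output 1 ✗
Consistent faults: {g3 stuck-at-0, g4 stuck-at-0} — 2 in all.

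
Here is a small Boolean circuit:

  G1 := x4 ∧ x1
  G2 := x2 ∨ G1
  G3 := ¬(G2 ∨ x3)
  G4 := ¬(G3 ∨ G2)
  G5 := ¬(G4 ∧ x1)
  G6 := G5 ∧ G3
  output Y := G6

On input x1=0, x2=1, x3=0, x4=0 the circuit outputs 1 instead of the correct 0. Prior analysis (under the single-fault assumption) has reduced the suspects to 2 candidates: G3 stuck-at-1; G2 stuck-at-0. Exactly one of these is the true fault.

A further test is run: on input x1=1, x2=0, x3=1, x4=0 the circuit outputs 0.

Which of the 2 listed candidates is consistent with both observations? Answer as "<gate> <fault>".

G2 stuck-at-0

Evaluate each candidate on input x1=1, x2=0, x3=1, x4=0:
  G3 stuck-at-1: G1=0, G2=0, G3=1 [stuck-at-1], G4=0, G5=1, G6=1 → 1 — eliminated
  G2 stuck-at-0: G1=0, G2=0 [stuck-at-0], G3=0, G4=1, G5=0, G6=0 → 0 — matches
Only G2 stuck-at-0 reproduces the observed 0.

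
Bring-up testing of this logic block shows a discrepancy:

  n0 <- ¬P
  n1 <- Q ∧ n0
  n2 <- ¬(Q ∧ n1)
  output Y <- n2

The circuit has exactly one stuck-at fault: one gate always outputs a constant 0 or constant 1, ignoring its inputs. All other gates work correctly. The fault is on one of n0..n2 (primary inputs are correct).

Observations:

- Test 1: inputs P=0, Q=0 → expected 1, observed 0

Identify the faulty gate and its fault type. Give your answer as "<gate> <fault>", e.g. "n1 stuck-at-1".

n2 stuck-at-0

Fault-free values for test 1 (P=0, Q=0): n0=1, n1=0, n2=1, giving Y=1. Observed 0.
Test 1: faults giving observed 0 are {n2 stuck-at-0}.
Only n2 stuck-at-0 is consistent with every test.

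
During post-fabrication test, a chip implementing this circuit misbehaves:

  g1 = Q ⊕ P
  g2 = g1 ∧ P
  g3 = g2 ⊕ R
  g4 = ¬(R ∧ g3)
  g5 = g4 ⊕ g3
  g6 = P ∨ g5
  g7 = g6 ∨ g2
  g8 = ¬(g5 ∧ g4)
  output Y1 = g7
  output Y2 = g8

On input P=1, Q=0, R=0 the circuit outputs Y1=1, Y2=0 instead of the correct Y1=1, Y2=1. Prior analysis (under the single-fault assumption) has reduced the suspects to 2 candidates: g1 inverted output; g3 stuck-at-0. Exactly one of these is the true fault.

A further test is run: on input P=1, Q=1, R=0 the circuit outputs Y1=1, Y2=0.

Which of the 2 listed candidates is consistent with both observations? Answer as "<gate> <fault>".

Evaluate each candidate on input P=1, Q=1, R=0:
  g1 inverted output: g1=1 [inverted output], g2=1, g3=1, g4=1, g5=0, g6=1, g7=1, g8=1 → Y1=1, Y2=1 — eliminated
  g3 stuck-at-0: g1=0, g2=0, g3=0 [stuck-at-0], g4=1, g5=1, g6=1, g7=1, g8=0 → Y1=1, Y2=0 — matches
Only g3 stuck-at-0 reproduces the observed Y1=1, Y2=0.

g3 stuck-at-0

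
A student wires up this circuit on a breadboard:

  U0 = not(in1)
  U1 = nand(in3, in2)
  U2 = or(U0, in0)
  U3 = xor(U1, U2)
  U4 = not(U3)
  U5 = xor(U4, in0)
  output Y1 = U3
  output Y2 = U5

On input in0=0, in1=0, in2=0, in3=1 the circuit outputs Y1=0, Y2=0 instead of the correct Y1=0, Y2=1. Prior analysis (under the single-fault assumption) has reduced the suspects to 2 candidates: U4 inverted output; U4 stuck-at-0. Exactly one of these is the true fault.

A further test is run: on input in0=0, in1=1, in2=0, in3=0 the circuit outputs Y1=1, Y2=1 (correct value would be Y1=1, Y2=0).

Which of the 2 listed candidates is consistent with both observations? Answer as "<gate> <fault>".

Evaluate each candidate on input in0=0, in1=1, in2=0, in3=0:
  U4 inverted output: U0=0, U1=1, U2=0, U3=1, U4=1 [inverted output], U5=1 → Y1=1, Y2=1 — matches
  U4 stuck-at-0: U0=0, U1=1, U2=0, U3=1, U4=0 [stuck-at-0], U5=0 → Y1=1, Y2=0 — eliminated
Only U4 inverted output reproduces the observed Y1=1, Y2=1.

U4 inverted output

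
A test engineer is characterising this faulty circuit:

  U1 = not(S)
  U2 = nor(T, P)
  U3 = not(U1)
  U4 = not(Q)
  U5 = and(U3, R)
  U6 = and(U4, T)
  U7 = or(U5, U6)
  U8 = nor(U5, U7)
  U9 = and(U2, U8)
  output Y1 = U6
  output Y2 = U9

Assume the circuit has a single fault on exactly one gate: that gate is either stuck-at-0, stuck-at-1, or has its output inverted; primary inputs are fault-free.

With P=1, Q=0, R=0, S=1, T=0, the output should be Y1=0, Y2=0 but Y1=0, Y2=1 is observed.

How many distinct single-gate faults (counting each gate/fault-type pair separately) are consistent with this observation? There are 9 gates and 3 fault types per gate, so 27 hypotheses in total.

Fault-free: U1=0, U2=0, U3=1, U4=1, U5=0, U6=0, U7=0, U8=1, U9=0 → Y1=0, Y2=0. Observed Y1=0, Y2=1.
  U1: none of the 3 fault types match ✗
  U2: stuck-at-1, inverted output ✓; others ✗
  U3: none of the 3 fault types match ✗
  U4: none of the 3 fault types match ✗
  U5: none of the 3 fault types match ✗
  U6: none of the 3 fault types match ✗
  U7: none of the 3 fault types match ✗
  U8: none of the 3 fault types match ✗
  U9: stuck-at-1, inverted output ✓; others ✗
Consistent faults: {U2 stuck-at-1, U2 inverted output, U9 stuck-at-1, U9 inverted output} — 4 in all.

4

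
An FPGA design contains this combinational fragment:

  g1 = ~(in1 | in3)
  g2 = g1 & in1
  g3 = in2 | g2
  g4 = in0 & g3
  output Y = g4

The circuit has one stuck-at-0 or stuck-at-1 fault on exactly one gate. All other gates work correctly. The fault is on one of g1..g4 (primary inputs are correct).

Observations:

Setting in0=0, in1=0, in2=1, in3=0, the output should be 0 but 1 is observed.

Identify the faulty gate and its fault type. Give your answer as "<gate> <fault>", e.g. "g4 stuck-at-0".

Fault-free values for test 1 (in0=0, in1=0, in2=1, in3=0): g1=1, g2=0, g3=1, g4=0, giving Y=0. Observed 1.
Test 1: faults giving observed 1 are {g4 stuck-at-1}.
Only g4 stuck-at-1 is consistent with every test.

g4 stuck-at-1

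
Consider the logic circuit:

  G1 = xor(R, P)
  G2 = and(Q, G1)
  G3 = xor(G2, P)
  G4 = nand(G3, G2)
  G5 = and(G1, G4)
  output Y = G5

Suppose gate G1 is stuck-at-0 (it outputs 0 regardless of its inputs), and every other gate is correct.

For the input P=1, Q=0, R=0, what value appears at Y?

Propagate with G1 forced: G1=0 [stuck-at-0], G2=0, G3=1, G4=1, G5=0.
So Y = 0. (Without the fault it would be 1.)

0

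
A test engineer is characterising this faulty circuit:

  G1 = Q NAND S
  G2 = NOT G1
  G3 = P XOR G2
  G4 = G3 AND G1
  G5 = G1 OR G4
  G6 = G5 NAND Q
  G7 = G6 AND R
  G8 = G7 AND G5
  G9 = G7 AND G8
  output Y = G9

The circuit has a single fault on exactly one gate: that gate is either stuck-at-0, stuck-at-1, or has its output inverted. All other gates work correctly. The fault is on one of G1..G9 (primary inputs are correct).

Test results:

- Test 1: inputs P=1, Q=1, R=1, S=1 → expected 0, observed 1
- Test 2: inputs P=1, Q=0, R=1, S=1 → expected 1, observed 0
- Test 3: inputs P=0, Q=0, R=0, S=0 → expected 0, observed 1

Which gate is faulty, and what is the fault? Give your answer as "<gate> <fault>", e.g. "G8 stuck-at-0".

Fault-free values for test 1 (P=1, Q=1, R=1, S=1): G1=0, G2=1, G3=0, G4=0, G5=0, G6=1, G7=1, G8=0, G9=0, giving Y=0. Observed 1.
Test 1: faults giving observed 1 are {G8 stuck-at-1, G8 inverted output, G9 stuck-at-1, G9 inverted output}.
Test 2 (P=1, Q=0, R=1, S=1): fault-free G1=1, G2=0, G3=1, G4=1, G5=1, G6=1, G7=1, G8=1, G9=1 → 1; observed 0. Eliminates G8 stuck-at-1, G9 stuck-at-1.
Test 3 (P=0, Q=0, R=0, S=0): fault-free G1=1, G2=0, G3=0, G4=0, G5=1, G6=1, G7=0, G8=0, G9=0 → 0; observed 1. Eliminates G8 inverted output.
Only G9 inverted output is consistent with every test.

G9 inverted output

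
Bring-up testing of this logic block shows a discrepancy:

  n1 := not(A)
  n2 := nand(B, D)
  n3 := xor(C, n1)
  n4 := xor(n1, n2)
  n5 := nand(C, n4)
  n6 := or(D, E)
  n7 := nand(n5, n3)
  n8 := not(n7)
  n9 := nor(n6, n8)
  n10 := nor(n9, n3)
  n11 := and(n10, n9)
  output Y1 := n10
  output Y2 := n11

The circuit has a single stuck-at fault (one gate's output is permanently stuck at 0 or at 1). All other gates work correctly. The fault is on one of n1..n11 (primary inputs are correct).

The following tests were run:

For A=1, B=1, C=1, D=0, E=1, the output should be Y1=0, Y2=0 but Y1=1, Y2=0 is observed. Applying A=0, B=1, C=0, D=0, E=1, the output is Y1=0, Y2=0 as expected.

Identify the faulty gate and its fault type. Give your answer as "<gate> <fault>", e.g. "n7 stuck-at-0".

n1 stuck-at-1

Fault-free values for test 1 (A=1, B=1, C=1, D=0, E=1): n1=0, n2=1, n3=1, n4=1, n5=0, n6=1, n7=1, n8=0, n9=0, n10=0, n11=0, giving Y1=0, Y2=0. Observed Y1=1, Y2=0.
Test 1: faults giving observed Y1=1, Y2=0 are {n1 stuck-at-1, n3 stuck-at-0, n10 stuck-at-1}.
Test 2 (A=0, B=1, C=0, D=0, E=1): fault-free n1=1, n2=1, n3=1, n4=0, n5=1, n6=1, n7=0, n8=1, n9=0, n10=0, n11=0 → Y1=0, Y2=0; observed Y1=0, Y2=0. Eliminates n3 stuck-at-0, n10 stuck-at-1.
Only n1 stuck-at-1 is consistent with every test.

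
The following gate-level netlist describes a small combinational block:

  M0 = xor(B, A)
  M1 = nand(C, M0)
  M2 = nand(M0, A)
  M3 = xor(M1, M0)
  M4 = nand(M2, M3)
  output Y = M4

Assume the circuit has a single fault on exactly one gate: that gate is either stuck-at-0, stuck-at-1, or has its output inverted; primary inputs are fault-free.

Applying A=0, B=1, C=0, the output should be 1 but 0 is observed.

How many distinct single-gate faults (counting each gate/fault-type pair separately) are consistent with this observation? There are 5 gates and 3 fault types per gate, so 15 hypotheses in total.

8

Fault-free: M0=1, M1=1, M2=1, M3=0, M4=1 → 1. Observed 0.
  M0: stuck-at-0, inverted output ✓; others ✗
  M1: stuck-at-0, inverted output ✓; others ✗
  M2: none of the 3 fault types match ✗
  M3: stuck-at-1, inverted output ✓; others ✗
  M4: stuck-at-0, inverted output ✓; others ✗
Consistent faults: {M0 stuck-at-0, M0 inverted output, M1 stuck-at-0, M1 inverted output, M3 stuck-at-1, M3 inverted output, M4 stuck-at-0, M4 inverted output} — 8 in all.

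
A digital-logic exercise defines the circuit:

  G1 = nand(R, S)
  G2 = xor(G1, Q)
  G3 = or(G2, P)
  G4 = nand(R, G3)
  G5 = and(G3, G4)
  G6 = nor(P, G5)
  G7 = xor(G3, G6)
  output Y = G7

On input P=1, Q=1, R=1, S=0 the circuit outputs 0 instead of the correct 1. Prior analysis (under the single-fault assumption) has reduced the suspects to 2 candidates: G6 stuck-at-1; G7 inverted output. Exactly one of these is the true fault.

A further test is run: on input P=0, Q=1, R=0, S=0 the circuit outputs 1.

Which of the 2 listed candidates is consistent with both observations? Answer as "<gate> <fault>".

Evaluate each candidate on input P=0, Q=1, R=0, S=0:
  G6 stuck-at-1: G1=1, G2=0, G3=0, G4=1, G5=0, G6=1 [stuck-at-1], G7=1 → 1 — matches
  G7 inverted output: G1=1, G2=0, G3=0, G4=1, G5=0, G6=1, G7=0 [inverted output] → 0 — eliminated
Only G6 stuck-at-1 reproduces the observed 1.

G6 stuck-at-1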